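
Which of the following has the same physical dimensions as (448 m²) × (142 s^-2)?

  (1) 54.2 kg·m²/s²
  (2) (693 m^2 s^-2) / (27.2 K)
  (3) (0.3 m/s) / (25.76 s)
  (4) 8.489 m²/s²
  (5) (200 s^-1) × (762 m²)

(4)

Reference: [m²] · [s⁻²] = m²·s⁻².
Each option:
  (1) kg·m²·s⁻²
  (2) [m²·s⁻²] / [K] = m²·s⁻²·K⁻¹
  (3) [m·s⁻¹] / [s] = m·s⁻²
  (4) m²·s⁻²  ← same
  (5) [s⁻¹] · [m²] = m²·s⁻¹
Only (4) matches m²·s⁻².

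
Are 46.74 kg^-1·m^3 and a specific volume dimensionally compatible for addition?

Yes

Expand each in SI base units:
  46.74 kg^-1·m^3:  m³·kg⁻¹ = kg⁻¹·m³
  a specific volume:  [specific volume] = kg⁻¹·m³
Both are kg⁻¹·m³, so they have the same dimensions and can be added.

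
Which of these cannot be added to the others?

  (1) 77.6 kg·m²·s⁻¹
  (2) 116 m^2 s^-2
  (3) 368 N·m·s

Dimensions:
  (1) kg·m²·s⁻¹
  (2) m²·s⁻²
  (3) N·m·s = kg·m·s⁻²·m·s = kg·m²·s⁻¹
All reduce to kg·m²·s⁻¹ except (2), which is m²·s⁻².

(2)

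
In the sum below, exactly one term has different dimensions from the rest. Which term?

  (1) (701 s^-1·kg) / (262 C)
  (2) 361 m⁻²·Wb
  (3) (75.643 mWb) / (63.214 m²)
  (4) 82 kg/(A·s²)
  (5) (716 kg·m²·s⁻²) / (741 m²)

Dimensions:
  (1) [kg·s⁻¹] / [s·A] = kg·s⁻²·A⁻¹
  (2) Wb·m⁻² = V·s·m⁻² = kg·s⁻²·A⁻¹
  (3) [kg·m²·s⁻²·A⁻¹] / [m²] = kg·s⁻²·A⁻¹
  (4) kg·s⁻²·A⁻¹
  (5) [kg·m²·s⁻²] / [m²] = kg·s⁻²
All reduce to kg·s⁻²·A⁻¹ except (5), which is kg·s⁻².

(5)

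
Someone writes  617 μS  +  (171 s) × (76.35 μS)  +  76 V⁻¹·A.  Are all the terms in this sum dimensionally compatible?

No

Work out the base dimensions of each:
  617 μS:  S = Ω⁻¹ = kg⁻¹·m⁻²·s³·A²
  (171 s) × (76.35 μS):  [s] · [kg⁻¹·m⁻²·s³·A²] = kg⁻¹·m⁻²·s⁴·A²
  76 V⁻¹·A:  A·V⁻¹ = A·(J·C⁻¹)⁻¹ = kg⁻¹·m⁻²·s³·A²
The terms do not share a single dimension (kg⁻¹·m⁻²·s³·A² vs kg⁻¹·m⁻²·s⁴·A²).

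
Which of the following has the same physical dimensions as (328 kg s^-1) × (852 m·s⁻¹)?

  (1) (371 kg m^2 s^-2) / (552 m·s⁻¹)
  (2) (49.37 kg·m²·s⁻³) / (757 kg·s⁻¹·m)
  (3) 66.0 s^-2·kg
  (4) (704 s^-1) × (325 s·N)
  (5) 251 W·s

Reference: [kg·s⁻¹] · [m·s⁻¹] = kg·m·s⁻².
Each option:
  (1) [kg·m²·s⁻²] / [m·s⁻¹] = kg·m·s⁻¹
  (2) [kg·m²·s⁻³] / [kg·m·s⁻¹] = m·s⁻²
  (3) kg·s⁻²
  (4) [s⁻¹] · [kg·m·s⁻¹] = kg·m·s⁻²  ← same
  (5) W·s = J·s⁻¹·s = kg·m²·s⁻²
Only (4) matches kg·m·s⁻².

(4)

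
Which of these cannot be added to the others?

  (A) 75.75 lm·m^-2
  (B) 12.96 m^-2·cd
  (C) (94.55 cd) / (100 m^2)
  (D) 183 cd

(D)

Expand each in SI base units:
  (A) lm·m⁻² = cd·m⁻² = m⁻²·cd
  (B) cd·m⁻² = m⁻²·cd
  (C) [cd] / [m²] = m⁻²·cd
  (D) cd
All reduce to m⁻²·cd except (D), which is cd.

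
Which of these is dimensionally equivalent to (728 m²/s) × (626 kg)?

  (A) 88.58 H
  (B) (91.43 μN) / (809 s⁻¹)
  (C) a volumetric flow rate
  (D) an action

Reference: [m²·s⁻¹] · [kg] = kg·m²·s⁻¹.
Each option:
  (A) H = V·s·A⁻¹ = kg·m²·s⁻²·A⁻²
  (B) [kg·m·s⁻²] / [s⁻¹] = kg·m·s⁻¹
  (C) [volumetric flow rate] = m³·s⁻¹
  (D) [action] = kg·m²·s⁻¹  ← same
Only (D) matches kg·m²·s⁻¹.

(D)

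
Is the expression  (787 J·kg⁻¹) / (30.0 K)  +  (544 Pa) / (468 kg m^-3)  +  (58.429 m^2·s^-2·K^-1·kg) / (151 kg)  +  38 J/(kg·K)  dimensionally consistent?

No

Expand each in SI base units:
  (787 J·kg⁻¹) / (30.0 K):  [m²·s⁻²] / [K] = m²·s⁻²·K⁻¹
  (544 Pa) / (468 kg m^-3):  [kg·m⁻¹·s⁻²] / [kg·m⁻³] = m²·s⁻²
  (58.429 m^2·s^-2·K^-1·kg) / (151 kg):  [kg·m²·s⁻²·K⁻¹] / [kg] = m²·s⁻²·K⁻¹
  38 J/(kg·K):  J·kg⁻¹·K⁻¹ = N·m·kg⁻¹·K⁻¹ = m²·s⁻²·K⁻¹
The terms do not share a single dimension (m²·s⁻² vs m²·s⁻²·K⁻¹).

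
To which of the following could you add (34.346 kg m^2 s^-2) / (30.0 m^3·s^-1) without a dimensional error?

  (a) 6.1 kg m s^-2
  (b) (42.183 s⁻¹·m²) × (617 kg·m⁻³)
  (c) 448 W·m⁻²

Reference: [kg·m²·s⁻²] / [m³·s⁻¹] = kg·m⁻¹·s⁻¹.
Each option:
  (a) kg·m·s⁻²
  (b) [m²·s⁻¹] · [kg·m⁻³] = kg·m⁻¹·s⁻¹  ← same
  (c) W·m⁻² = J·s⁻¹·m⁻² = kg·s⁻³
Only (b) matches kg·m⁻¹·s⁻¹.

(b)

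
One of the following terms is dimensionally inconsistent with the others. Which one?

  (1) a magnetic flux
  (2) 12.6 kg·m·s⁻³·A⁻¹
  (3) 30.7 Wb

In SI base units:
  (1) [magnetic flux] = kg·m²·s⁻²·A⁻¹
  (2) kg·m·s⁻³·A⁻¹
  (3) Wb = V·s = kg·m²·s⁻²·A⁻¹
All reduce to kg·m²·s⁻²·A⁻¹ except (2), which is kg·m·s⁻³·A⁻¹.

(2)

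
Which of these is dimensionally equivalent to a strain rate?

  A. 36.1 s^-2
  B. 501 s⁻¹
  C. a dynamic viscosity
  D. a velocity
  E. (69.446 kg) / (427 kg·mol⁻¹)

Reference: [strain rate] = s⁻¹.
Each option:
  A. s⁻²
  B. s⁻¹  ← same
  C. [dynamic viscosity] = kg·m⁻¹·s⁻¹
  D. [velocity] = m·s⁻¹
  E. [kg] / [kg·mol⁻¹] = mol
Only B. matches s⁻¹.

B.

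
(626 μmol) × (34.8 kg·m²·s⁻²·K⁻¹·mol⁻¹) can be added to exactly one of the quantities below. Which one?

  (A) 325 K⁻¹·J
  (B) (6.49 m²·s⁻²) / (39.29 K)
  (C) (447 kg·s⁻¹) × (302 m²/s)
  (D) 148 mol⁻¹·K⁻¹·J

(A)

Reference: [mol] · [kg·m²·s⁻²·K⁻¹·mol⁻¹] = kg·m²·s⁻²·K⁻¹.
Each option:
  (A) J·K⁻¹ = N·m·K⁻¹ = kg·m²·s⁻²·K⁻¹  ← same
  (B) [m²·s⁻²] / [K] = m²·s⁻²·K⁻¹
  (C) [kg·s⁻¹] · [m²·s⁻¹] = kg·m²·s⁻²
  (D) J·mol⁻¹·K⁻¹ = N·m·mol⁻¹·K⁻¹ = kg·m²·s⁻²·K⁻¹·mol⁻¹
Only (A) matches kg·m²·s⁻²·K⁻¹.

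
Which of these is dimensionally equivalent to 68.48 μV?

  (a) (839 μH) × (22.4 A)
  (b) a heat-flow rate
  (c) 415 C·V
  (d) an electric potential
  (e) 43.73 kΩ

(d)

Reference: V = J·C⁻¹ = kg·m²·s⁻³·A⁻¹.
Each option:
  (a) [kg·m²·s⁻²·A⁻²] · [A] = kg·m²·s⁻²·A⁻¹
  (b) [heat-flow rate] = kg·m²·s⁻³
  (c) C·V = s·A·J·C⁻¹ = kg·m²·s⁻²
  (d) [electric potential] = kg·m²·s⁻³·A⁻¹  ← same
  (e) Ω = V·A⁻¹ = kg·m²·s⁻³·A⁻²
Only (d) matches kg·m²·s⁻³·A⁻¹.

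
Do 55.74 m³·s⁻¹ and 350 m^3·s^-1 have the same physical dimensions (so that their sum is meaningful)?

Yes

Reduce each to base SI dimensions:
  55.74 m³·s⁻¹:  m³·s⁻¹
  350 m^3·s^-1:  m³·s⁻¹
Both are m³·s⁻¹, so they have the same dimensions and can be added.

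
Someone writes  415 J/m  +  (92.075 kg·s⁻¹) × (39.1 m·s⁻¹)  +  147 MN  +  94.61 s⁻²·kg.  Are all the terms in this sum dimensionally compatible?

No

Work out the base dimensions of each:
  415 J/m:  J·m⁻¹ = N·m·m⁻¹ = kg·m·s⁻²
  (92.075 kg·s⁻¹) × (39.1 m·s⁻¹):  [kg·s⁻¹] · [m·s⁻¹] = kg·m·s⁻²
  147 MN:  N = kg·m·s⁻²
  94.61 s⁻²·kg:  kg·s⁻²
The terms do not share a single dimension (kg·m·s⁻² vs kg·s⁻²).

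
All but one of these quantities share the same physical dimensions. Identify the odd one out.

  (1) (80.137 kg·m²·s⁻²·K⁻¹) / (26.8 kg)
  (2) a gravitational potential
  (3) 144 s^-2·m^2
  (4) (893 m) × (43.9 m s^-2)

Reduce each to base SI dimensions:
  (1) [kg·m²·s⁻²·K⁻¹] / [kg] = m²·s⁻²·K⁻¹
  (2) [gravitational potential] = m²·s⁻²
  (3) m²·s⁻²
  (4) [m] · [m·s⁻²] = m²·s⁻²
All reduce to m²·s⁻² except (1), which is m²·s⁻²·K⁻¹.

(1)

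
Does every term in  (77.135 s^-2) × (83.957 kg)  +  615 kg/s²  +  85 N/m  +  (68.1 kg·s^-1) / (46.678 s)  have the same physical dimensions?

Yes

In SI base units:
  (77.135 s^-2) × (83.957 kg):  [s⁻²] · [kg] = kg·s⁻²
  615 kg/s²:  kg·s⁻²
  85 N/m:  N·m⁻¹ = kg·m·s⁻²·m⁻¹ = kg·s⁻²
  (68.1 kg·s^-1) / (46.678 s):  [kg·s⁻¹] / [s] = kg·s⁻²
Every term reduces to kg·s⁻².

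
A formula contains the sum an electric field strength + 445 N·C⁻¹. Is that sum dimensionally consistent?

Yes

Expand each in SI base units:
  an electric field strength:  [electric field strength] = kg·m·s⁻³·A⁻¹
  445 N·C⁻¹:  N·C⁻¹ = kg·m·s⁻²·(s·A)⁻¹ = kg·m·s⁻³·A⁻¹
Both are kg·m·s⁻³·A⁻¹, so they have the same dimensions and can be added.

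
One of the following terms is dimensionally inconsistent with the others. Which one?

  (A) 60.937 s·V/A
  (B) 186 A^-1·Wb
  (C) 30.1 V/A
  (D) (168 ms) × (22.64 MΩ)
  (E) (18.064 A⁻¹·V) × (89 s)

Expand each in SI base units:
  (A) V·s·A⁻¹ = J·C⁻¹·s·A⁻¹ = kg·m²·s⁻²·A⁻²
  (B) Wb·A⁻¹ = V·s·A⁻¹ = kg·m²·s⁻²·A⁻²
  (C) V·A⁻¹ = J·C⁻¹·A⁻¹ = kg·m²·s⁻³·A⁻²
  (D) [s] · [kg·m²·s⁻³·A⁻²] = kg·m²·s⁻²·A⁻²
  (E) [kg·m²·s⁻³·A⁻²] · [s] = kg·m²·s⁻²·A⁻²
All reduce to kg·m²·s⁻²·A⁻² except (C), which is kg·m²·s⁻³·A⁻².

(C)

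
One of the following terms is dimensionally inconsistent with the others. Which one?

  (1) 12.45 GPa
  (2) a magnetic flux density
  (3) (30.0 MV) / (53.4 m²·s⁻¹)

(1)

Reduce each to base SI dimensions:
  (1) Pa = N·m⁻² = kg·m⁻¹·s⁻²
  (2) [magnetic flux density] = kg·s⁻²·A⁻¹
  (3) [kg·m²·s⁻³·A⁻¹] / [m²·s⁻¹] = kg·s⁻²·A⁻¹
All reduce to kg·s⁻²·A⁻¹ except (1), which is kg·m⁻¹·s⁻².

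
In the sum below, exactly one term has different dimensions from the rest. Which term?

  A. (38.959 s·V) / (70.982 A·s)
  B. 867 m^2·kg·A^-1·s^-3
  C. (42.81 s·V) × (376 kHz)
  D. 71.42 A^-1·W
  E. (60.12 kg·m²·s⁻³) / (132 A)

A.

Work out the base dimensions of each:
  A. [kg·m²·s⁻²·A⁻¹] / [s·A] = kg·m²·s⁻³·A⁻²
  B. kg·m²·s⁻³·A⁻¹
  C. [kg·m²·s⁻²·A⁻¹] · [s⁻¹] = kg·m²·s⁻³·A⁻¹
  D. W·A⁻¹ = J·s⁻¹·A⁻¹ = kg·m²·s⁻³·A⁻¹
  E. [kg·m²·s⁻³] / [A] = kg·m²·s⁻³·A⁻¹
All reduce to kg·m²·s⁻³·A⁻¹ except A., which is kg·m²·s⁻³·A⁻².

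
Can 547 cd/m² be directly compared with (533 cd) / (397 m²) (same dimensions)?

Expand each in SI base units:
  547 cd/m²:  cd·m⁻² = m⁻²·cd
  (533 cd) / (397 m²):  [cd] / [m²] = m⁻²·cd
Both are m⁻²·cd, so they have the same dimensions and can be added.

Yes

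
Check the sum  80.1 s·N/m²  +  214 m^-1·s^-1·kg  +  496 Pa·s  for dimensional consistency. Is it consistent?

Yes

In SI base units:
  80.1 s·N/m²:  N·s·m⁻² = kg·m·s⁻²·s·m⁻² = kg·m⁻¹·s⁻¹
  214 m^-1·s^-1·kg:  kg·m⁻¹·s⁻¹
  496 Pa·s:  Pa·s = N·m⁻²·s = kg·m⁻¹·s⁻¹
Every term reduces to kg·m⁻¹·s⁻¹.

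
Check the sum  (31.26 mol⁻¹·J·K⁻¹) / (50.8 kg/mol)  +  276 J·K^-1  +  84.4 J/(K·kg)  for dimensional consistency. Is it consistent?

Reduce each to base SI dimensions:
  (31.26 mol⁻¹·J·K⁻¹) / (50.8 kg/mol):  [kg·m²·s⁻²·K⁻¹·mol⁻¹] / [kg·mol⁻¹] = m²·s⁻²·K⁻¹
  276 J·K^-1:  J·K⁻¹ = N·m·K⁻¹ = kg·m²·s⁻²·K⁻¹
  84.4 J/(K·kg):  J·kg⁻¹·K⁻¹ = N·m·kg⁻¹·K⁻¹ = m²·s⁻²·K⁻¹
The terms do not share a single dimension (kg·m²·s⁻²·K⁻¹ vs m²·s⁻²·K⁻¹).

No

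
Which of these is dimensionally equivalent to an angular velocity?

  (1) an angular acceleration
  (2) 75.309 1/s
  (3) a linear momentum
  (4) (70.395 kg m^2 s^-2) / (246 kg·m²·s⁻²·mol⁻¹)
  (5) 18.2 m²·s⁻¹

(2)

Reference: [angular velocity] = s⁻¹.
Each option:
  (1) [angular acceleration] = s⁻²
  (2) s⁻¹  ← same
  (3) [linear momentum] = kg·m·s⁻¹
  (4) [kg·m²·s⁻²] / [kg·m²·s⁻²·mol⁻¹] = mol
  (5) m²·s⁻¹
Only (2) matches s⁻¹.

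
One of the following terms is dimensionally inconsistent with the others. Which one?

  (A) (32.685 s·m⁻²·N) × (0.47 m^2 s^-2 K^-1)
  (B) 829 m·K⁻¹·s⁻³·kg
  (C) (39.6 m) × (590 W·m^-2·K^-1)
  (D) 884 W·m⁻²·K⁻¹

(D)

Expand each in SI base units:
  (A) [kg·m⁻¹·s⁻¹] · [m²·s⁻²·K⁻¹] = kg·m·s⁻³·K⁻¹
  (B) kg·m·s⁻³·K⁻¹
  (C) [m] · [kg·s⁻³·K⁻¹] = kg·m·s⁻³·K⁻¹
  (D) W·m⁻²·K⁻¹ = J·s⁻¹·m⁻²·K⁻¹ = kg·s⁻³·K⁻¹
All reduce to kg·m·s⁻³·K⁻¹ except (D), which is kg·s⁻³·K⁻¹.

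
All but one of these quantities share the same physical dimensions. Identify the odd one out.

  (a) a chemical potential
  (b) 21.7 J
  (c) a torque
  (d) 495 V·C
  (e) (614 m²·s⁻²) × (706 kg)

Work out the base dimensions of each:
  (a) [chemical potential] = kg·m²·s⁻²·mol⁻¹
  (b) J = N·m = kg·m²·s⁻²
  (c) [torque] = kg·m²·s⁻²
  (d) C·V = s·A·J·C⁻¹ = kg·m²·s⁻²
  (e) [m²·s⁻²] · [kg] = kg·m²·s⁻²
All reduce to kg·m²·s⁻² except (a), which is kg·m²·s⁻²·mol⁻¹.

(a)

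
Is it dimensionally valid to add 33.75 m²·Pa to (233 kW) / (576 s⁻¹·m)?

Dimensions:
  33.75 m²·Pa:  Pa·m² = N·m⁻²·m² = kg·m·s⁻²
  (233 kW) / (576 s⁻¹·m):  [kg·m²·s⁻³] / [m·s⁻¹] = kg·m·s⁻²
Both are kg·m·s⁻², so they have the same dimensions and can be added.

Yes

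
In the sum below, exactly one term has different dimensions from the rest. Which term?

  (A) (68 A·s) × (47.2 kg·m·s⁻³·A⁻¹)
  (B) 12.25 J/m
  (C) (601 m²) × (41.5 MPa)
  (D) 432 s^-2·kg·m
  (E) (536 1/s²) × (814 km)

Reduce each to base SI dimensions:
  (A) [s·A] · [kg·m·s⁻³·A⁻¹] = kg·m·s⁻²
  (B) J·m⁻¹ = N·m·m⁻¹ = kg·m·s⁻²
  (C) [m²] · [kg·m⁻¹·s⁻²] = kg·m·s⁻²
  (D) kg·m·s⁻²
  (E) [s⁻²] · [m] = m·s⁻²
All reduce to kg·m·s⁻² except (E), which is m·s⁻².

(E)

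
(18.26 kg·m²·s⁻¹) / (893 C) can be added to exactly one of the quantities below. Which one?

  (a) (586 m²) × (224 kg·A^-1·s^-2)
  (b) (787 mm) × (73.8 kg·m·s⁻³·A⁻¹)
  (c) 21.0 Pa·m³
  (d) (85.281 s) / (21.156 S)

(a)

Reference: [kg·m²·s⁻¹] / [s·A] = kg·m²·s⁻²·A⁻¹.
Each option:
  (a) [m²] · [kg·s⁻²·A⁻¹] = kg·m²·s⁻²·A⁻¹  ← same
  (b) [m] · [kg·m·s⁻³·A⁻¹] = kg·m²·s⁻³·A⁻¹
  (c) Pa·m³ = N·m⁻²·m³ = kg·m²·s⁻²
  (d) [s] / [kg⁻¹·m⁻²·s³·A²] = kg·m²·s⁻²·A⁻²
Only (a) matches kg·m²·s⁻²·A⁻¹.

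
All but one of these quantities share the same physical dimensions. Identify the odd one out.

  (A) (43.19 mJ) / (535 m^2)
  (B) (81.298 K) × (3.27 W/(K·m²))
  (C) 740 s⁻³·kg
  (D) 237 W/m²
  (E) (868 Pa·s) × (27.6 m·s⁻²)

Work out the base dimensions of each:
  (A) [kg·m²·s⁻²] / [m²] = kg·s⁻²
  (B) [K] · [kg·s⁻³·K⁻¹] = kg·s⁻³
  (C) kg·s⁻³
  (D) W·m⁻² = J·s⁻¹·m⁻² = kg·s⁻³
  (E) [kg·m⁻¹·s⁻¹] · [m·s⁻²] = kg·s⁻³
All reduce to kg·s⁻³ except (A), which is kg·s⁻².

(A)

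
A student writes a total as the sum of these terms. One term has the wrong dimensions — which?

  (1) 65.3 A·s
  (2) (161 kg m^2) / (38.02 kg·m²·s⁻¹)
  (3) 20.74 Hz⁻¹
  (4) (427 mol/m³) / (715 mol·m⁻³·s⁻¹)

Dimensions:
  (1) A·s = s·A
  (2) [kg·m²] / [kg·m²·s⁻¹] = s
  (3) Hz⁻¹ = (s⁻¹)⁻¹ = s
  (4) [m⁻³·mol] / [m⁻³·s⁻¹·mol] = s
All reduce to s except (1), which is s·A.

(1)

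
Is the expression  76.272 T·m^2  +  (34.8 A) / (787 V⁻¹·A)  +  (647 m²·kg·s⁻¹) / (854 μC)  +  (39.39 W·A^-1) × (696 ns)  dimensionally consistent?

No

Dimensions:
  76.272 T·m^2:  T·m² = Wb·m⁻²·m² = kg·m²·s⁻²·A⁻¹
  (34.8 A) / (787 V⁻¹·A):  [A] / [kg⁻¹·m⁻²·s³·A²] = kg·m²·s⁻³·A⁻¹
  (647 m²·kg·s⁻¹) / (854 μC):  [kg·m²·s⁻¹] / [s·A] = kg·m²·s⁻²·A⁻¹
  (39.39 W·A^-1) × (696 ns):  [kg·m²·s⁻³·A⁻¹] · [s] = kg·m²·s⁻²·A⁻¹
The terms do not share a single dimension (kg·m²·s⁻²·A⁻¹ vs kg·m²·s⁻³·A⁻¹).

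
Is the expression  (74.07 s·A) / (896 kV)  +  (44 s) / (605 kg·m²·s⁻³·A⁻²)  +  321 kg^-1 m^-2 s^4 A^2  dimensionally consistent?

Reduce each to base SI dimensions:
  (74.07 s·A) / (896 kV):  [s·A] / [kg·m²·s⁻³·A⁻¹] = kg⁻¹·m⁻²·s⁴·A²
  (44 s) / (605 kg·m²·s⁻³·A⁻²):  [s] / [kg·m²·s⁻³·A⁻²] = kg⁻¹·m⁻²·s⁴·A²
  321 kg^-1 m^-2 s^4 A^2:  kg⁻¹·m⁻²·s⁴·A²
Every term reduces to kg⁻¹·m⁻²·s⁴·A².

Yes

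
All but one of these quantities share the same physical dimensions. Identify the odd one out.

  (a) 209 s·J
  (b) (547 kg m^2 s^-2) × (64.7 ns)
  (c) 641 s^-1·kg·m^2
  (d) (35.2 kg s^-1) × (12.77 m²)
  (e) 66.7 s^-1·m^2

(e)

Work out the base dimensions of each:
  (a) J·s = N·m·s = kg·m²·s⁻¹
  (b) [kg·m²·s⁻²] · [s] = kg·m²·s⁻¹
  (c) kg·m²·s⁻¹
  (d) [kg·s⁻¹] · [m²] = kg·m²·s⁻¹
  (e) m²·s⁻¹
All reduce to kg·m²·s⁻¹ except (e), which is m²·s⁻¹.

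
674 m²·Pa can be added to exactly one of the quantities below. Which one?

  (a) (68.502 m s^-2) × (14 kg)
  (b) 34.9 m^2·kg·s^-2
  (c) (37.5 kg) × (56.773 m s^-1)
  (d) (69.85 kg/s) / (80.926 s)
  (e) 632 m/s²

Reference: Pa·m² = N·m⁻²·m² = kg·m·s⁻².
Each option:
  (a) [m·s⁻²] · [kg] = kg·m·s⁻²  ← same
  (b) kg·m²·s⁻²
  (c) [kg] · [m·s⁻¹] = kg·m·s⁻¹
  (d) [kg·s⁻¹] / [s] = kg·s⁻²
  (e) m·s⁻²
Only (a) matches kg·m·s⁻².

(a)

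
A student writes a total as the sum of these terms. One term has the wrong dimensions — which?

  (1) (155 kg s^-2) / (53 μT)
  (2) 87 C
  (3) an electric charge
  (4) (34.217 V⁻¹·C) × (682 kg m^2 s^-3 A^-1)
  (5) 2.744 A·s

Expand each in SI base units:
  (1) [kg·s⁻²] / [kg·s⁻²·A⁻¹] = A
  (2) C = s·A
  (3) [electric charge] = s·A
  (4) [kg⁻¹·m⁻²·s⁴·A²] · [kg·m²·s⁻³·A⁻¹] = s·A
  (5) A·s = s·A
All reduce to s·A except (1), which is A.

(1)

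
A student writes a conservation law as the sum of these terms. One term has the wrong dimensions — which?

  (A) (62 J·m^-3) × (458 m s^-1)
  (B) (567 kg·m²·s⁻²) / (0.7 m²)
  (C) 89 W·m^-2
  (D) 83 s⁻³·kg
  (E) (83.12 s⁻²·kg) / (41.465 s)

Reduce each to base SI dimensions:
  (A) [kg·m⁻¹·s⁻²] · [m·s⁻¹] = kg·s⁻³
  (B) [kg·m²·s⁻²] / [m²] = kg·s⁻²
  (C) W·m⁻² = J·s⁻¹·m⁻² = kg·s⁻³
  (D) kg·s⁻³
  (E) [kg·s⁻²] / [s] = kg·s⁻³
All reduce to kg·s⁻³ except (B), which is kg·s⁻².

(B)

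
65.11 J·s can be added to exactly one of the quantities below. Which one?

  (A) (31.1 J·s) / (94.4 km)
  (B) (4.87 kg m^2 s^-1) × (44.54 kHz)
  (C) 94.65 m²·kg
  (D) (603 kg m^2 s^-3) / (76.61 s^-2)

Reference: J·s = N·m·s = kg·m²·s⁻¹.
Each option:
  (A) [kg·m²·s⁻¹] / [m] = kg·m·s⁻¹
  (B) [kg·m²·s⁻¹] · [s⁻¹] = kg·m²·s⁻²
  (C) kg·m²
  (D) [kg·m²·s⁻³] / [s⁻²] = kg·m²·s⁻¹  ← same
Only (D) matches kg·m²·s⁻¹.

(D)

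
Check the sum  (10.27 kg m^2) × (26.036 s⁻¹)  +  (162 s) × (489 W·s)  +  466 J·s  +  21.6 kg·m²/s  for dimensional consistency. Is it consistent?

Yes

Work out the base dimensions of each:
  (10.27 kg m^2) × (26.036 s⁻¹):  [kg·m²] · [s⁻¹] = kg·m²·s⁻¹
  (162 s) × (489 W·s):  [s] · [kg·m²·s⁻²] = kg·m²·s⁻¹
  466 J·s:  J·s = N·m·s = kg·m²·s⁻¹
  21.6 kg·m²/s:  kg·m²·s⁻¹
Every term reduces to kg·m²·s⁻¹.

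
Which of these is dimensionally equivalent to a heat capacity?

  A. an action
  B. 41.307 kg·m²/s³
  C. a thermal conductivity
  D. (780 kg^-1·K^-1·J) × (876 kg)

Reference: [heat capacity] = kg·m²·s⁻²·K⁻¹.
Each option:
  A. [action] = kg·m²·s⁻¹
  B. kg·m²·s⁻³
  C. [thermal conductivity] = kg·m·s⁻³·K⁻¹
  D. [m²·s⁻²·K⁻¹] · [kg] = kg·m²·s⁻²·K⁻¹  ← same
Only D. matches kg·m²·s⁻²·K⁻¹.

D.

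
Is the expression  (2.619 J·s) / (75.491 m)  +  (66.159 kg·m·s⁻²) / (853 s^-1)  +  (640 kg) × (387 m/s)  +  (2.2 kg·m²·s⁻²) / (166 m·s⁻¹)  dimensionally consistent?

Expand each in SI base units:
  (2.619 J·s) / (75.491 m):  [kg·m²·s⁻¹] / [m] = kg·m·s⁻¹
  (66.159 kg·m·s⁻²) / (853 s^-1):  [kg·m·s⁻²] / [s⁻¹] = kg·m·s⁻¹
  (640 kg) × (387 m/s):  [kg] · [m·s⁻¹] = kg·m·s⁻¹
  (2.2 kg·m²·s⁻²) / (166 m·s⁻¹):  [kg·m²·s⁻²] / [m·s⁻¹] = kg·m·s⁻¹
Every term reduces to kg·m·s⁻¹.

Yes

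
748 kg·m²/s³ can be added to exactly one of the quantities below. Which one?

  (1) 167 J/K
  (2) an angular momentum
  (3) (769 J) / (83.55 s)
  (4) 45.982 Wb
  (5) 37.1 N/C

(3)

Reference: kg·m²·s⁻³.
Each option:
  (1) J·K⁻¹ = N·m·K⁻¹ = kg·m²·s⁻²·K⁻¹
  (2) [angular momentum] = kg·m²·s⁻¹
  (3) [kg·m²·s⁻²] / [s] = kg·m²·s⁻³  ← same
  (4) Wb = V·s = kg·m²·s⁻²·A⁻¹
  (5) N·C⁻¹ = kg·m·s⁻²·(s·A)⁻¹ = kg·m·s⁻³·A⁻¹
Only (3) matches kg·m²·s⁻³.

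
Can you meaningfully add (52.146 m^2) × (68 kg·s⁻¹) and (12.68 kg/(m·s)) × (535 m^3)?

Yes

Dimensions:
  (52.146 m^2) × (68 kg·s⁻¹):  [m²] · [kg·s⁻¹] = kg·m²·s⁻¹
  (12.68 kg/(m·s)) × (535 m^3):  [kg·m⁻¹·s⁻¹] · [m³] = kg·m²·s⁻¹
Both are kg·m²·s⁻¹, so they have the same dimensions and can be added.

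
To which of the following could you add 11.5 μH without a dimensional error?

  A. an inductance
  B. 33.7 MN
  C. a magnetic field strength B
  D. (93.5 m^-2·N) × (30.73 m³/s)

Reference: H = V·s·A⁻¹ = kg·m²·s⁻²·A⁻².
Each option:
  A. [inductance] = kg·m²·s⁻²·A⁻²  ← same
  B. N = kg·m·s⁻²
  C. [magnetic field strength B] = kg·s⁻²·A⁻¹
  D. [kg·m⁻¹·s⁻²] · [m³·s⁻¹] = kg·m²·s⁻³
Only A. matches kg·m²·s⁻²·A⁻².

A.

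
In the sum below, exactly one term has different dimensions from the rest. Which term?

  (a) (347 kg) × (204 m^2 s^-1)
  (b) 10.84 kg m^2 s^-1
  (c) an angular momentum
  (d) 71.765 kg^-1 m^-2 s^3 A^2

(d)

Expand each in SI base units:
  (a) [kg] · [m²·s⁻¹] = kg·m²·s⁻¹
  (b) kg·m²·s⁻¹
  (c) [angular momentum] = kg·m²·s⁻¹
  (d) kg⁻¹·m⁻²·s³·A²
All reduce to kg·m²·s⁻¹ except (d), which is kg⁻¹·m⁻²·s³·A².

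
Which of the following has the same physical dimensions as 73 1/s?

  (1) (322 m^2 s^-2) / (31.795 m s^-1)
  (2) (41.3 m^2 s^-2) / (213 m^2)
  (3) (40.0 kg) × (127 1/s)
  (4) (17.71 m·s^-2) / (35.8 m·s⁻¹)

Reference: s⁻¹.
Each option:
  (1) [m²·s⁻²] / [m·s⁻¹] = m·s⁻¹
  (2) [m²·s⁻²] / [m²] = s⁻²
  (3) [kg] · [s⁻¹] = kg·s⁻¹
  (4) [m·s⁻²] / [m·s⁻¹] = s⁻¹  ← same
Only (4) matches s⁻¹.

(4)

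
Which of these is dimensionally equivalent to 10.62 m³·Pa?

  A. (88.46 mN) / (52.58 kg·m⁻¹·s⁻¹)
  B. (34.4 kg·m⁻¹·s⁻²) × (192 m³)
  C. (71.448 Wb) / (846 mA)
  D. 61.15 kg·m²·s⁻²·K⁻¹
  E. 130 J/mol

B.

Reference: Pa·m³ = N·m⁻²·m³ = kg·m²·s⁻².
Each option:
  A. [kg·m·s⁻²] / [kg·m⁻¹·s⁻¹] = m²·s⁻¹
  B. [kg·m⁻¹·s⁻²] · [m³] = kg·m²·s⁻²  ← same
  C. [kg·m²·s⁻²·A⁻¹] / [A] = kg·m²·s⁻²·A⁻²
  D. kg·m²·s⁻²·K⁻¹
  E. J·mol⁻¹ = N·m·mol⁻¹ = kg·m²·s⁻²·mol⁻¹
Only B. matches kg·m²·s⁻².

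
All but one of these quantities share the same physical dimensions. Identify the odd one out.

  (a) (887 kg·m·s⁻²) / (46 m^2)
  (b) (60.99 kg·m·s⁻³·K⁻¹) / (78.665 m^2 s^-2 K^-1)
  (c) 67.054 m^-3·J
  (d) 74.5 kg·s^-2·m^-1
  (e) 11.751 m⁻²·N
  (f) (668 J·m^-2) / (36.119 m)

Expand each in SI base units:
  (a) [kg·m·s⁻²] / [m²] = kg·m⁻¹·s⁻²
  (b) [kg·m·s⁻³·K⁻¹] / [m²·s⁻²·K⁻¹] = kg·m⁻¹·s⁻¹
  (c) J·m⁻³ = N·m·m⁻³ = kg·m⁻¹·s⁻²
  (d) kg·m⁻¹·s⁻²
  (e) N·m⁻² = kg·m·s⁻²·m⁻² = kg·m⁻¹·s⁻²
  (f) [kg·s⁻²] / [m] = kg·m⁻¹·s⁻²
All reduce to kg·m⁻¹·s⁻² except (b), which is kg·m⁻¹·s⁻¹.

(b)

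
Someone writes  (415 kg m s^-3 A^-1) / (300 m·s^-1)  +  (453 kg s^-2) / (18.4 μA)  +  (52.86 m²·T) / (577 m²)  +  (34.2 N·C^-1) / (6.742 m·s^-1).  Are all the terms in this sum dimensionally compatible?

Yes

Work out the base dimensions of each:
  (415 kg m s^-3 A^-1) / (300 m·s^-1):  [kg·m·s⁻³·A⁻¹] / [m·s⁻¹] = kg·s⁻²·A⁻¹
  (453 kg s^-2) / (18.4 μA):  [kg·s⁻²] / [A] = kg·s⁻²·A⁻¹
  (52.86 m²·T) / (577 m²):  [kg·m²·s⁻²·A⁻¹] / [m²] = kg·s⁻²·A⁻¹
  (34.2 N·C^-1) / (6.742 m·s^-1):  [kg·m·s⁻³·A⁻¹] / [m·s⁻¹] = kg·s⁻²·A⁻¹
Every term reduces to kg·s⁻²·A⁻¹.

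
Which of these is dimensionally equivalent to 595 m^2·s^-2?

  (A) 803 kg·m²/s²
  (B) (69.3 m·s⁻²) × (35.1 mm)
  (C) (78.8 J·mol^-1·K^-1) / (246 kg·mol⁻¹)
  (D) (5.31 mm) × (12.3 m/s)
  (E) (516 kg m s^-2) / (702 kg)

(B)

Reference: m²·s⁻².
Each option:
  (A) kg·m²·s⁻²
  (B) [m·s⁻²] · [m] = m²·s⁻²  ← same
  (C) [kg·m²·s⁻²·K⁻¹·mol⁻¹] / [kg·mol⁻¹] = m²·s⁻²·K⁻¹
  (D) [m] · [m·s⁻¹] = m²·s⁻¹
  (E) [kg·m·s⁻²] / [kg] = m·s⁻²
Only (B) matches m²·s⁻².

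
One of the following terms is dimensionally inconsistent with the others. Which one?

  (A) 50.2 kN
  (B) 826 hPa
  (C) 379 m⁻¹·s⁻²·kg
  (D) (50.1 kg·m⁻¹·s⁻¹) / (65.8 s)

(A)

Dimensions:
  (A) N = kg·m·s⁻²
  (B) Pa = N·m⁻² = kg·m⁻¹·s⁻²
  (C) kg·m⁻¹·s⁻²
  (D) [kg·m⁻¹·s⁻¹] / [s] = kg·m⁻¹·s⁻²
All reduce to kg·m⁻¹·s⁻² except (A), which is kg·m·s⁻².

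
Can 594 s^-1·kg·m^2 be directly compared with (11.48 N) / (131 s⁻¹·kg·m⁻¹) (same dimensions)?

No

Dimensions:
  594 s^-1·kg·m^2:  kg·m²·s⁻¹
  (11.48 N) / (131 s⁻¹·kg·m⁻¹):  [kg·m·s⁻²] / [kg·m⁻¹·s⁻¹] = m²·s⁻¹
kg·m²·s⁻¹ ≠ m²·s⁻¹, so they cannot be added.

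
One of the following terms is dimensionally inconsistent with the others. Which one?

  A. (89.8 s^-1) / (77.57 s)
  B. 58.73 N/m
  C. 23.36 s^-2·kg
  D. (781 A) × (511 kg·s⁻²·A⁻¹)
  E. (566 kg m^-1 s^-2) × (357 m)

Work out the base dimensions of each:
  A. [s⁻¹] / [s] = s⁻²
  B. N·m⁻¹ = kg·m·s⁻²·m⁻¹ = kg·s⁻²
  C. kg·s⁻²
  D. [A] · [kg·s⁻²·A⁻¹] = kg·s⁻²
  E. [kg·m⁻¹·s⁻²] · [m] = kg·s⁻²
All reduce to kg·s⁻² except A., which is s⁻².

A.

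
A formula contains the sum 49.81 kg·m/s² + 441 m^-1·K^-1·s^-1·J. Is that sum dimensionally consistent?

No

Reduce each to base SI dimensions:
  49.81 kg·m/s²:  kg·m·s⁻²
  441 m^-1·K^-1·s^-1·J:  J·s⁻¹·m⁻¹·K⁻¹ = N·m·s⁻¹·m⁻¹·K⁻¹ = kg·m·s⁻³·K⁻¹
kg·m·s⁻² ≠ kg·m·s⁻³·K⁻¹, so they cannot be added.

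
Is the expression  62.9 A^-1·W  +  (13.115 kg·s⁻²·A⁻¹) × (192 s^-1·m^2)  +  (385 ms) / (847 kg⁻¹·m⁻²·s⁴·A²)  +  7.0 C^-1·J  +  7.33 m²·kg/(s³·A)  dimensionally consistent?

In SI base units:
  62.9 A^-1·W:  W·A⁻¹ = J·s⁻¹·A⁻¹ = kg·m²·s⁻³·A⁻¹
  (13.115 kg·s⁻²·A⁻¹) × (192 s^-1·m^2):  [kg·s⁻²·A⁻¹] · [m²·s⁻¹] = kg·m²·s⁻³·A⁻¹
  (385 ms) / (847 kg⁻¹·m⁻²·s⁴·A²):  [s] / [kg⁻¹·m⁻²·s⁴·A²] = kg·m²·s⁻³·A⁻²
  7.0 C^-1·J:  J·C⁻¹ = N·m·(s·A)⁻¹ = kg·m²·s⁻³·A⁻¹
  7.33 m²·kg/(s³·A):  kg·m²·s⁻³·A⁻¹
The terms do not share a single dimension (kg·m²·s⁻³·A⁻² vs kg·m²·s⁻³·A⁻¹).

No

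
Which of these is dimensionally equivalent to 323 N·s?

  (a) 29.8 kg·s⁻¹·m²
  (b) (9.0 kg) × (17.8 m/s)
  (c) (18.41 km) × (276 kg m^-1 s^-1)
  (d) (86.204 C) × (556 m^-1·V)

(b)

Reference: N·s = kg·m·s⁻²·s = kg·m·s⁻¹.
Each option:
  (a) kg·m²·s⁻¹
  (b) [kg] · [m·s⁻¹] = kg·m·s⁻¹  ← same
  (c) [m] · [kg·m⁻¹·s⁻¹] = kg·s⁻¹
  (d) [s·A] · [kg·m·s⁻³·A⁻¹] = kg·m·s⁻²
Only (b) matches kg·m·s⁻¹.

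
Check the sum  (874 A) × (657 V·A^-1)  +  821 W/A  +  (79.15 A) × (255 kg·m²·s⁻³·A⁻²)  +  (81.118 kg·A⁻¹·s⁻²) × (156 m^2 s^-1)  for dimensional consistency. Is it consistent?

Reduce each to base SI dimensions:
  (874 A) × (657 V·A^-1):  [A] · [kg·m²·s⁻³·A⁻²] = kg·m²·s⁻³·A⁻¹
  821 W/A:  W·A⁻¹ = J·s⁻¹·A⁻¹ = kg·m²·s⁻³·A⁻¹
  (79.15 A) × (255 kg·m²·s⁻³·A⁻²):  [A] · [kg·m²·s⁻³·A⁻²] = kg·m²·s⁻³·A⁻¹
  (81.118 kg·A⁻¹·s⁻²) × (156 m^2 s^-1):  [kg·s⁻²·A⁻¹] · [m²·s⁻¹] = kg·m²·s⁻³·A⁻¹
Every term reduces to kg·m²·s⁻³·A⁻¹.

Yes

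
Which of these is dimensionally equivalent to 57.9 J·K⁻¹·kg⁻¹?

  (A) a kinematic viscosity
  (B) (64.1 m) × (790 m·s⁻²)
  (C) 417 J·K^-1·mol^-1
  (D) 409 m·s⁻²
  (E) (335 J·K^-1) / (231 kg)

Reference: J·kg⁻¹·K⁻¹ = N·m·kg⁻¹·K⁻¹ = m²·s⁻²·K⁻¹.
Each option:
  (A) [kinematic viscosity] = m²·s⁻¹
  (B) [m] · [m·s⁻²] = m²·s⁻²
  (C) J·mol⁻¹·K⁻¹ = N·m·mol⁻¹·K⁻¹ = kg·m²·s⁻²·K⁻¹·mol⁻¹
  (D) m·s⁻²
  (E) [kg·m²·s⁻²·K⁻¹] / [kg] = m²·s⁻²·K⁻¹  ← same
Only (E) matches m²·s⁻²·K⁻¹.

(E)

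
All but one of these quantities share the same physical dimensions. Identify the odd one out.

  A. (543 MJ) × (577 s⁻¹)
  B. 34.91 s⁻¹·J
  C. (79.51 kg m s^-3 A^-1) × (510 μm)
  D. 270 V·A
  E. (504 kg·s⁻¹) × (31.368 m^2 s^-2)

Work out the base dimensions of each:
  A. [kg·m²·s⁻²] · [s⁻¹] = kg·m²·s⁻³
  B. J·s⁻¹ = N·m·s⁻¹ = kg·m²·s⁻³
  C. [kg·m·s⁻³·A⁻¹] · [m] = kg·m²·s⁻³·A⁻¹
  D. V·A = J·C⁻¹·A = kg·m²·s⁻³
  E. [kg·s⁻¹] · [m²·s⁻²] = kg·m²·s⁻³
All reduce to kg·m²·s⁻³ except C., which is kg·m²·s⁻³·A⁻¹.

C.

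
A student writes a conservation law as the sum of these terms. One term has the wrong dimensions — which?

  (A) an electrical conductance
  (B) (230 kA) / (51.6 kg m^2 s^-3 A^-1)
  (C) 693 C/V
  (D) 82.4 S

(C)

In SI base units:
  (A) [electrical conductance] = kg⁻¹·m⁻²·s³·A²
  (B) [A] / [kg·m²·s⁻³·A⁻¹] = kg⁻¹·m⁻²·s³·A²
  (C) C·V⁻¹ = s·A·(J·C⁻¹)⁻¹ = kg⁻¹·m⁻²·s⁴·A²
  (D) S = Ω⁻¹ = kg⁻¹·m⁻²·s³·A²
All reduce to kg⁻¹·m⁻²·s³·A² except (C), which is kg⁻¹·m⁻²·s⁴·A².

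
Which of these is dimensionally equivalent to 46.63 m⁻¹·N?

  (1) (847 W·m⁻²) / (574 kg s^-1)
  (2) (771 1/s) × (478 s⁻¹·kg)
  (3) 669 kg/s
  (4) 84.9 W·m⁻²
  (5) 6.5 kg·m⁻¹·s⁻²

(2)

Reference: N·m⁻¹ = kg·m·s⁻²·m⁻¹ = kg·s⁻².
Each option:
  (1) [kg·s⁻³] / [kg·s⁻¹] = s⁻²
  (2) [s⁻¹] · [kg·s⁻¹] = kg·s⁻²  ← same
  (3) kg·s⁻¹
  (4) W·m⁻² = J·s⁻¹·m⁻² = kg·s⁻³
  (5) kg·m⁻¹·s⁻²
Only (2) matches kg·s⁻².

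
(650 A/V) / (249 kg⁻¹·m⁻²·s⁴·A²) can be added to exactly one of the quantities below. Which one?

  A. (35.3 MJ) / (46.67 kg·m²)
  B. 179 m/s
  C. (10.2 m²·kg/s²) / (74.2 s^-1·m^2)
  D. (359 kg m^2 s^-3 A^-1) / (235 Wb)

Reference: [kg⁻¹·m⁻²·s³·A²] / [kg⁻¹·m⁻²·s⁴·A²] = s⁻¹.
Each option:
  A. [kg·m²·s⁻²] / [kg·m²] = s⁻²
  B. m·s⁻¹
  C. [kg·m²·s⁻²] / [m²·s⁻¹] = kg·s⁻¹
  D. [kg·m²·s⁻³·A⁻¹] / [kg·m²·s⁻²·A⁻¹] = s⁻¹  ← same
Only D. matches s⁻¹.

D.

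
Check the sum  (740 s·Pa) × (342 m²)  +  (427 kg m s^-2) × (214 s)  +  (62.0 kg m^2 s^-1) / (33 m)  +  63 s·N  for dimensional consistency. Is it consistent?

Expand each in SI base units:
  (740 s·Pa) × (342 m²):  [kg·m⁻¹·s⁻¹] · [m²] = kg·m·s⁻¹
  (427 kg m s^-2) × (214 s):  [kg·m·s⁻²] · [s] = kg·m·s⁻¹
  (62.0 kg m^2 s^-1) / (33 m):  [kg·m²·s⁻¹] / [m] = kg·m·s⁻¹
  63 s·N:  N·s = kg·m·s⁻²·s = kg·m·s⁻¹
Every term reduces to kg·m·s⁻¹.

Yes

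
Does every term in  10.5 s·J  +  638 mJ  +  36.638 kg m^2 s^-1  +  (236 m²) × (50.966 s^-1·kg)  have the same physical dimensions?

No

Expand each in SI base units:
  10.5 s·J:  J·s = N·m·s = kg·m²·s⁻¹
  638 mJ:  J = N·m = kg·m²·s⁻²
  36.638 kg m^2 s^-1:  kg·m²·s⁻¹
  (236 m²) × (50.966 s^-1·kg):  [m²] · [kg·s⁻¹] = kg·m²·s⁻¹
The terms do not share a single dimension (kg·m²·s⁻² vs kg·m²·s⁻¹).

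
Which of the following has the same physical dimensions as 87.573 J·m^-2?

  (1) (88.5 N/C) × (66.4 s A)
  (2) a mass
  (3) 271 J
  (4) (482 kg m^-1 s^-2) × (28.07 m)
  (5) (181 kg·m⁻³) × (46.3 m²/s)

Reference: J·m⁻² = N·m·m⁻² = kg·s⁻².
Each option:
  (1) [kg·m·s⁻³·A⁻¹] · [s·A] = kg·m·s⁻²
  (2) [mass] = kg
  (3) J = N·m = kg·m²·s⁻²
  (4) [kg·m⁻¹·s⁻²] · [m] = kg·s⁻²  ← same
  (5) [kg·m⁻³] · [m²·s⁻¹] = kg·m⁻¹·s⁻¹
Only (4) matches kg·s⁻².

(4)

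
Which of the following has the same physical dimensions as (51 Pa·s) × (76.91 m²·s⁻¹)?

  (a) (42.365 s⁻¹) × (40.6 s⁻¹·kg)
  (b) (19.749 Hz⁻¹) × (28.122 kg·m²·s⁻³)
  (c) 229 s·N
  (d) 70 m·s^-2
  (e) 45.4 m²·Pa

Reference: [kg·m⁻¹·s⁻¹] · [m²·s⁻¹] = kg·m·s⁻².
Each option:
  (a) [s⁻¹] · [kg·s⁻¹] = kg·s⁻²
  (b) [s] · [kg·m²·s⁻³] = kg·m²·s⁻²
  (c) N·s = kg·m·s⁻²·s = kg·m·s⁻¹
  (d) m·s⁻²
  (e) Pa·m² = N·m⁻²·m² = kg·m·s⁻²  ← same
Only (e) matches kg·m·s⁻².

(e)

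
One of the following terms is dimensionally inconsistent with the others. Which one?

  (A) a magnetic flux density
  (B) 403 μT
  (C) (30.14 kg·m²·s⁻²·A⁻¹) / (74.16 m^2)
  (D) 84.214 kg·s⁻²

In SI base units:
  (A) [magnetic flux density] = kg·s⁻²·A⁻¹
  (B) T = Wb·m⁻² = kg·s⁻²·A⁻¹
  (C) [kg·m²·s⁻²·A⁻¹] / [m²] = kg·s⁻²·A⁻¹
  (D) kg·s⁻²
All reduce to kg·s⁻²·A⁻¹ except (D), which is kg·s⁻².

(D)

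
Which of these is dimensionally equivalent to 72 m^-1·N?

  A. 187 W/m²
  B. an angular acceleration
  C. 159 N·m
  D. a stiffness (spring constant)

Reference: N·m⁻¹ = kg·m·s⁻²·m⁻¹ = kg·s⁻².
Each option:
  A. W·m⁻² = J·s⁻¹·m⁻² = kg·s⁻³
  B. [angular acceleration] = s⁻²
  C. N·m = kg·m·s⁻²·m = kg·m²·s⁻²
  D. [stiffness (spring constant)] = kg·s⁻²  ← same
Only D. matches kg·s⁻².

D.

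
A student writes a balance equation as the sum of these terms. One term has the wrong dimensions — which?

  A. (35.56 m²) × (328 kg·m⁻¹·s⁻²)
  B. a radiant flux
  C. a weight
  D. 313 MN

Expand each in SI base units:
  A. [m²] · [kg·m⁻¹·s⁻²] = kg·m·s⁻²
  B. [radiant flux] = kg·m²·s⁻³
  C. [weight] = kg·m·s⁻²
  D. N = kg·m·s⁻²
All reduce to kg·m·s⁻² except B., which is kg·m²·s⁻³.

B.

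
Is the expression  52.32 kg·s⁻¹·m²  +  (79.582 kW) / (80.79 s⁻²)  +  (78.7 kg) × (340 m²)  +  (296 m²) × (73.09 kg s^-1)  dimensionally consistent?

Work out the base dimensions of each:
  52.32 kg·s⁻¹·m²:  kg·m²·s⁻¹
  (79.582 kW) / (80.79 s⁻²):  [kg·m²·s⁻³] / [s⁻²] = kg·m²·s⁻¹
  (78.7 kg) × (340 m²):  [kg] · [m²] = kg·m²
  (296 m²) × (73.09 kg s^-1):  [m²] · [kg·s⁻¹] = kg·m²·s⁻¹
The terms do not share a single dimension (kg·m² vs kg·m²·s⁻¹).

No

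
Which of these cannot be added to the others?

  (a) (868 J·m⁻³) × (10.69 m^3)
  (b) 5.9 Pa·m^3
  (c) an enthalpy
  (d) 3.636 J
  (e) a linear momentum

(e)

Dimensions:
  (a) [kg·m⁻¹·s⁻²] · [m³] = kg·m²·s⁻²
  (b) Pa·m³ = N·m⁻²·m³ = kg·m²·s⁻²
  (c) [enthalpy] = kg·m²·s⁻²
  (d) J = N·m = kg·m²·s⁻²
  (e) [linear momentum] = kg·m·s⁻¹
All reduce to kg·m²·s⁻² except (e), which is kg·m·s⁻¹.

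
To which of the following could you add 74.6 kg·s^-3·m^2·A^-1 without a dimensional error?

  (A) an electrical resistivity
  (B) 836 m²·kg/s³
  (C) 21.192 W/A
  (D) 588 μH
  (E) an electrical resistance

Reference: kg·m²·s⁻³·A⁻¹.
Each option:
  (A) [electrical resistivity] = kg·m³·s⁻³·A⁻²
  (B) kg·m²·s⁻³
  (C) W·A⁻¹ = J·s⁻¹·A⁻¹ = kg·m²·s⁻³·A⁻¹  ← same
  (D) H = V·s·A⁻¹ = kg·m²·s⁻²·A⁻²
  (E) [electrical resistance] = kg·m²·s⁻³·A⁻²
Only (C) matches kg·m²·s⁻³·A⁻¹.

(C)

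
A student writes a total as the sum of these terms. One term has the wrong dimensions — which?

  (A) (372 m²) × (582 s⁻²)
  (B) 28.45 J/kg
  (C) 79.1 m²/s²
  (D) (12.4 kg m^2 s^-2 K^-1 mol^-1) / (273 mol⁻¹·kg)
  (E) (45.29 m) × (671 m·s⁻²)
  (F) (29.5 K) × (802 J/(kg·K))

Reduce each to base SI dimensions:
  (A) [m²] · [s⁻²] = m²·s⁻²
  (B) J·kg⁻¹ = N·m·kg⁻¹ = m²·s⁻²
  (C) m²·s⁻²
  (D) [kg·m²·s⁻²·K⁻¹·mol⁻¹] / [kg·mol⁻¹] = m²·s⁻²·K⁻¹
  (E) [m] · [m·s⁻²] = m²·s⁻²
  (F) [K] · [m²·s⁻²·K⁻¹] = m²·s⁻²
All reduce to m²·s⁻² except (D), which is m²·s⁻²·K⁻¹.

(D)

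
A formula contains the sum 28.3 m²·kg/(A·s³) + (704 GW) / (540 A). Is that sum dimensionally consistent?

Yes

Dimensions:
  28.3 m²·kg/(A·s³):  kg·m²·s⁻³·A⁻¹
  (704 GW) / (540 A):  [kg·m²·s⁻³] / [A] = kg·m²·s⁻³·A⁻¹
Both are kg·m²·s⁻³·A⁻¹, so they have the same dimensions and can be added.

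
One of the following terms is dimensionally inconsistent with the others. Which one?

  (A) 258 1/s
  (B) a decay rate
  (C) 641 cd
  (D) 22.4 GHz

(C)

Dimensions:
  (A) s⁻¹
  (B) [decay rate] = s⁻¹
  (C) cd
  (D) Hz = s⁻¹
All reduce to s⁻¹ except (C), which is cd.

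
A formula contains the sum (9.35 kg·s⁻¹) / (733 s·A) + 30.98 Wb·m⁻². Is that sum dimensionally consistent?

Yes

Expand each in SI base units:
  (9.35 kg·s⁻¹) / (733 s·A):  [kg·s⁻¹] / [s·A] = kg·s⁻²·A⁻¹
  30.98 Wb·m⁻²:  Wb·m⁻² = V·s·m⁻² = kg·s⁻²·A⁻¹
Both are kg·s⁻²·A⁻¹, so they have the same dimensions and can be added.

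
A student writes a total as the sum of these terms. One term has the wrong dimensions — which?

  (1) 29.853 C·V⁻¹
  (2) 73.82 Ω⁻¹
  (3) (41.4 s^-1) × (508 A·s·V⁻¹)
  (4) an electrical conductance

Work out the base dimensions of each:
  (1) C·V⁻¹ = s·A·(J·C⁻¹)⁻¹ = kg⁻¹·m⁻²·s⁴·A²
  (2) Ω⁻¹ = (V·A⁻¹)⁻¹ = kg⁻¹·m⁻²·s³·A²
  (3) [s⁻¹] · [kg⁻¹·m⁻²·s⁴·A²] = kg⁻¹·m⁻²·s³·A²
  (4) [electrical conductance] = kg⁻¹·m⁻²·s³·A²
All reduce to kg⁻¹·m⁻²·s³·A² except (1), which is kg⁻¹·m⁻²·s⁴·A².

(1)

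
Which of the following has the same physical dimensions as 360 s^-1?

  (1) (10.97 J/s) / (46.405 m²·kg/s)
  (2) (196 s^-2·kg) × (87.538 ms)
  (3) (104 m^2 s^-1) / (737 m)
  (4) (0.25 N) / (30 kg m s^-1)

Reference: s⁻¹.
Each option:
  (1) [kg·m²·s⁻³] / [kg·m²·s⁻¹] = s⁻²
  (2) [kg·s⁻²] · [s] = kg·s⁻¹
  (3) [m²·s⁻¹] / [m] = m·s⁻¹
  (4) [kg·m·s⁻²] / [kg·m·s⁻¹] = s⁻¹  ← same
Only (4) matches s⁻¹.

(4)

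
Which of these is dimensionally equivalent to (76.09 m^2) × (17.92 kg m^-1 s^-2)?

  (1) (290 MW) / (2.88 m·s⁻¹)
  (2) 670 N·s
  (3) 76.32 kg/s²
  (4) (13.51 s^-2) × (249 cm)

Reference: [m²] · [kg·m⁻¹·s⁻²] = kg·m·s⁻².
Each option:
  (1) [kg·m²·s⁻³] / [m·s⁻¹] = kg·m·s⁻²  ← same
  (2) N·s = kg·m·s⁻²·s = kg·m·s⁻¹
  (3) kg·s⁻²
  (4) [s⁻²] · [m] = m·s⁻²
Only (1) matches kg·m·s⁻².

(1)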